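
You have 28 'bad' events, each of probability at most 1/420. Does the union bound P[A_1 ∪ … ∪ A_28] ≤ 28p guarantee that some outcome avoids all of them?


Union bound: P[∪_{i=1}^{28} A_i] ≤ Σ_i P[A_i] ≤ 28·p = 28·(1/420) = 1/15.
Numerically: 1/15 ≈ 0.0666667.
Is 1/15 < 1? YES.
Since P[∪ A_i] ≤ 1/15 < 1, the complement has P[∩ A_i^c] ≥ 1 − 1/15 = 14/15 > 0, so some outcome avoids every A_i.

28·p = 1/15 ≈ 0.0666667; existence CERTIFIED by the union bound.


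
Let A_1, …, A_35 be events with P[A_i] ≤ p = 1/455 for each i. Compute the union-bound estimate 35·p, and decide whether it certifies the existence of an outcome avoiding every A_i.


Union bound: P[∪_{i=1}^{35} A_i] ≤ Σ_i P[A_i] ≤ 35·p = 35·(1/455) = 1/13.
Numerically: 1/13 ≈ 0.077.
Is 1/13 < 1? YES.
Since P[∪ A_i] ≤ 1/13 < 1, the complement has P[∩ A_i^c] ≥ 1 − 1/13 = 12/13 > 0, so some outcome avoids every A_i.

35·p = 1/13 ≈ 0.077; existence CERTIFIED by the union bound.


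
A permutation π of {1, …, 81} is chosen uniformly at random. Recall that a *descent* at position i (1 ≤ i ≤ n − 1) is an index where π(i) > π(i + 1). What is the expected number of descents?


Write X = Σ X_I over i = 1, …, 80, with X_I the indicator of one descent.
There are 80 indicators.
For each fixed i, the pair (π(i), π(i+1)) is a uniformly random ordered pair of distinct values from {1, …, 81}; by symmetry P[π(i) > π(i+1)] = 1/2.
By linearity: E[X] = 80 · (1/2) = (81 − 1) · (1/2) = 40 ≈ 40.0000.

E[X] = 40 = 40.0000.


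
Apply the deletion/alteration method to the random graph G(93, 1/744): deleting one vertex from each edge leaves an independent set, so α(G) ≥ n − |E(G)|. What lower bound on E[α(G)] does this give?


E[|E(G)|] = C(93, 2)·p = 4278 · (1/744) = 23/4.
E[α(G)] ≥ n − E[|E(G)|] = 93 − 23/4 = 349/4.
Numerically: ≈ 87.250000.
(This is only a lower bound; the true E[α(G)] may be larger.)

E[α(G)] ≥ 349/4 ≈ 87.250000.


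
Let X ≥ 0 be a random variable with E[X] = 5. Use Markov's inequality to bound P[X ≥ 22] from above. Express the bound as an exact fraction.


μ = E[X] = 5, a = 22.
Markov: P[X ≥ 22] ≤ μ/a = (5)/22 = 5/22.
Numerically: ≈ 0.227.
(Since a = 22 > μ = 5.000, the bound 5/22 is < 1 and informative.)

P[X ≥ 22] ≤ 5/22 ≈ 0.227.


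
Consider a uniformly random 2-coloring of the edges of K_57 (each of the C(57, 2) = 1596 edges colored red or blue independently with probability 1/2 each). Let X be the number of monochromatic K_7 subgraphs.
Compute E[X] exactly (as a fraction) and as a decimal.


Let X = Σ_S X_S over the C(57, 7) = 264385836 subsets S of size 7, where X_S = 1 if the K_7 on S is monochromatic.
For a fixed S, the K_7 on S has C(7, 2) = 21 edges. P[all 21 edges red] = (1/2)^21, and likewise for blue, so P[monochromatic] = 2·(1/2)^21 = 2^{1 − 21} = 1/1048576.
By linearity of expectation: E[X] = C(57, 7) · 2^{1 − 21} = 264385836 · 1/1048576 = 66096459/262144.
Numerically: E[X] ≈ 252.137981.

E[X] = C(57,7)·2^(1−C(7,2)) = 66096459/262144 ≈ 252.137981.


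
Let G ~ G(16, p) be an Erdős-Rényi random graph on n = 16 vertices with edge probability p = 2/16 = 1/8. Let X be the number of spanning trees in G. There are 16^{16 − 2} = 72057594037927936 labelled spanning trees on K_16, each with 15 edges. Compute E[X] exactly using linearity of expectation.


K_16 has 16^{16 − 2} = 72057594037927936 labelled spanning trees.
For each such spanning tree H, let X_H = 1 if all 15 edges of H are present in G. Then P[X_H = 1] = p^{15} = (1/8)^{15} = 1/35184372088832.
By linearity: E[X] = Σ_H E[X_H] = 72057594037927936 · p^{15} = 72057594037927936 · 1/35184372088832 = 2048.
Numerically: E[X] ≈ 2048.

E[X] = 72057594037927936 · (1/8)^{15} = 2048 ≈ 2048.


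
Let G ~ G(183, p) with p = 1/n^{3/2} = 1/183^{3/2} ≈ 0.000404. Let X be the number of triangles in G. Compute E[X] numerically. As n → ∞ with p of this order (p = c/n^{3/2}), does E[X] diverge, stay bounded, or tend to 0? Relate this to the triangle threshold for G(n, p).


Number of potential triangles: C(183, 3) = 1004731.
Each occurs with probability p³ ≈ (0.000404)³ ≈ 6.59129e-11.
By linearity: E[X] = C(183, 3)·p³ ≈ 1004731 · 6.59129e-11 ≈ 0.000.
Since α = 3/2 > 1, p = c/n^{3/2} = o(1/n) is below the triangle threshold p ~ 1/n. Asymptotically E[X] ~ (c³/6)·n^{3(1−α)} = (1³/6)·n^{-1.5} → 0, so by Markov's inequality G has no triangles w.h.p.

E[X] ≈ 0.000; in regime p = Θ(1/n^{3/2}) E[X] tends to 0 (below the triangle threshold p ~ 1/n).


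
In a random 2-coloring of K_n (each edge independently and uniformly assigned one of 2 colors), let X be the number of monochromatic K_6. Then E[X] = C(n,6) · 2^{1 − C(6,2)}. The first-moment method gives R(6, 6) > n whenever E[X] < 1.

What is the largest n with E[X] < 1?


We need C(n, 6) · 2^{1 − 15} < 1, i.e. C(n, 6) < 2^{15 − 1} = 16384.
Check values of n near the boundary:
  n = 16: C(16, 6) = 8008; 8008 < 16384? YES
  n = 17: C(17, 6) = 12376; 12376 < 16384? YES
  n = 18: C(18, 6) = 18564; 18564 < 16384? NO
The largest n with C(n, 6) < 16384 is n = 17 (where E[X] = 1547/2048 ≈ 0.7553711). Hence R(6, 6) > 17, i.e. R(6, 6) ≥ 18.

Largest n = 17; hence R(6, 6) > 17.


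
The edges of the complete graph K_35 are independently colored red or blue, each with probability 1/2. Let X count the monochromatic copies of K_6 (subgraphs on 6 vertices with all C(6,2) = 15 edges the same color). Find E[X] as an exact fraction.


Let X = Σ_S X_S over the C(35, 6) = 1623160 subsets S of size 6, where X_S = 1 if the K_6 on S is monochromatic.
For a fixed S, the K_6 on S has C(6, 2) = 15 edges. P[all 15 edges red] = (1/2)^15, and likewise for blue, so P[monochromatic] = 2·(1/2)^15 = 2^{1 − 15} = 1/16384.
By linearity: E[X] = C(35, 6) · 2^{1 − 15} = 1623160 · 1/16384 = 202895/2048.
Numerically: E[X] ≈ 99.0698.

E[X] = C(35,6)·2^(1−C(6,2)) = 202895/2048 ≈ 99.0698.


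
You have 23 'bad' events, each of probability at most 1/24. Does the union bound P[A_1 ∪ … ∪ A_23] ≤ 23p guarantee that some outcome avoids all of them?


Union bound: P[∪_{i=1}^{23} A_i] ≤ Σ_i P[A_i] ≤ 23·p = 23·(1/24) = 23/24.
Numerically: 23/24 ≈ 0.9583.
Is 23/24 < 1? YES.
Since P[∪ A_i] ≤ 23/24 < 1, the complement has P[∩ A_i^c] ≥ 1 − 23/24 = 1/24 > 0, so some outcome avoids every A_i.

23·p = 23/24 ≈ 0.9583; existence CERTIFIED by the union bound.


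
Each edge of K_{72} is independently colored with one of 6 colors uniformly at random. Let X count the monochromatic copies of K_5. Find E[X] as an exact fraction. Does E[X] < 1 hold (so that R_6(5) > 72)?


E[X] = C(72, 5) · 6^{1 − 10} = 13991544 · 6^{−9} = 13991544/10077696.
As a reduced fraction: E[X] = 194327/139968 ≈ 1.3884.
Is E[X] < 1? NO.
Since E[X] ≥ 1, the first-moment bound is inconclusive at n = 72; it does NOT by itself certify R_6(5) > 72.

E[X] = 194327/139968 ≈ 1.3884; E[X] ≥ 1; first-moment method inconclusive here.


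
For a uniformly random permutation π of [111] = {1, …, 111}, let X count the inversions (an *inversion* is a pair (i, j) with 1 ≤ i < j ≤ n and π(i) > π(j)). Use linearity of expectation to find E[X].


Write X = Σ X_I over the C(111, 2) = 6105 pairs i < j, with X_I the indicator of one inversion.
There are 6105 indicators.
For each fixed pair i < j, the values π(i) and π(j) are two distinct elements of {1, …, 111} in uniformly random order; by symmetry P[π(i) > π(j)] = 1/2.
By linearity: E[X] = 6105 · (1/2) = C(111, 2) · (1/2) = 6105/2 = 6105/2 ≈ 3052.500.

E[X] = 6105/2 = 3052.500.


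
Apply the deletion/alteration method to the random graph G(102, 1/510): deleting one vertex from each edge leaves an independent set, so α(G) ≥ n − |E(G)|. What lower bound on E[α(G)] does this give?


E[|E(G)|] = C(102, 2)·p = 5151 · (1/510) = 101/10.
E[α(G)] ≥ n − E[|E(G)|] = 102 − 101/10 = 919/10.
Numerically: ≈ 91.900.
(This is only a lower bound; the true E[α(G)] may be larger.)

E[α(G)] ≥ 919/10 ≈ 91.900.


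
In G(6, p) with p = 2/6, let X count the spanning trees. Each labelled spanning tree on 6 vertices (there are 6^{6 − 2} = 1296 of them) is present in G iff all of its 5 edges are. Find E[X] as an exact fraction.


K_6 has 6^{6 − 2} = 1296 labelled spanning trees.
For each such spanning tree H, let X_H = 1 if all 5 edges of H are present in G. Then P[X_H = 1] = p^{5} = (1/3)^{5} = 1/243.
Summing the indicators: E[X] = Σ_H E[X_H] = 1296 · p^{5} = 1296 · 1/243 = 16/3.
Numerically: E[X] ≈ 5.333.

E[X] = 1296 · (1/3)^{5} = 16/3 ≈ 5.333.


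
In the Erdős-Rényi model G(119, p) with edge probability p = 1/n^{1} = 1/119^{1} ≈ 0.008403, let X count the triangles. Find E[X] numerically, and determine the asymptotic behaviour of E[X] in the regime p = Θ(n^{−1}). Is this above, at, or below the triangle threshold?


Number of potential triangles: C(119, 3) = 273819.
Each occurs with probability p³ ≈ (0.008403)³ ≈ 5.934158e-07.
By linearity: E[X] = C(119, 3)·p³ ≈ 273819 · 5.934158e-07 ≈ 0.1625.
Here α = 1, so p = 1/n is exactly at the triangle threshold p ~ 1/n. Asymptotically E[X] → c³/6 = 1³/6 = 1/6 ≈ 0.1667, a bounded constant. In this regime the triangle count is asymptotically Poisson(c³/6).

E[X] ≈ 0.1625; in regime p = Θ(1/n^{1}) E[X] stays bounded (at the triangle threshold p ~ 1/n).


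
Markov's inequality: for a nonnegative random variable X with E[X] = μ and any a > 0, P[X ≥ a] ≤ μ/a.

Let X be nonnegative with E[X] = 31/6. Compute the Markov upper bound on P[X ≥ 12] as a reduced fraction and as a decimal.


μ = E[X] = 31/6, a = 12.
Markov: P[X ≥ 12] ≤ μ/a = (31/6)/12 = 31/72.
Numerically: ≈ 0.430556.
(Since a = 12 > μ = 5.166667, the bound 31/72 is < 1 and informative.)

P[X ≥ 12] ≤ 31/72 ≈ 0.430556.


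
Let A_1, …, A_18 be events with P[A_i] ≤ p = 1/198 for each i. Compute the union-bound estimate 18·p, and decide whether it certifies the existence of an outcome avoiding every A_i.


Union bound: P[∪_{i=1}^{18} A_i] ≤ Σ_i P[A_i] ≤ 18·p = 18·(1/198) = 1/11.
Numerically: 1/11 ≈ 0.091.
Is 1/11 < 1? YES.
Since P[∪ A_i] ≤ 1/11 < 1, the complement has P[∩ A_i^c] ≥ 1 − 1/11 = 10/11 > 0, so some outcome avoids every A_i.

18·p = 1/11 ≈ 0.091; existence CERTIFIED by the union bound.


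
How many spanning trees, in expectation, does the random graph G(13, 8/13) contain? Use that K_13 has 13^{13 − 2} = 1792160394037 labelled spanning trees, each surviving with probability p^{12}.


K_13 has 13^{13 − 2} = 1792160394037 labelled spanning trees.
For each such spanning tree H, let X_H = 1 if all 12 edges of H are present in G. Then P[X_H = 1] = p^{12} = (8/13)^{12} = 68719476736/23298085122481.
By linearity of expectation: E[X] = Σ_H E[X_H] = 1792160394037 · p^{12} = 1792160394037 · 68719476736/23298085122481 = 68719476736/13.
Numerically: E[X] ≈ 5.29e+09.

E[X] = 1792160394037 · (8/13)^{12} = 68719476736/13 ≈ 5.29e+09.


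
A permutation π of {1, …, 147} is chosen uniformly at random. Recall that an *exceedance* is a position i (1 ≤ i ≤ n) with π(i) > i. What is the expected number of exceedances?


Write X = Σ_{i=1}^{147} X_i, where X_i = 1_{π(i) > i}.
For each fixed i, π(i) is uniform over {1, …, 147} (marginal of a uniform permutation), so P[π(i) > i] = (n − i)/n. Summing: Σ_{i=1}^{147} (n − i)/n = (0 + 1 + … + 146)/147 = 147(147 − 1)/(2·147) = (147 − 1)/2.
Hence E[X] = Σ_{i=1}^{147} (147 − i)/147 = 73 ≈ 73.000.

E[X] = 73 = 73.000.


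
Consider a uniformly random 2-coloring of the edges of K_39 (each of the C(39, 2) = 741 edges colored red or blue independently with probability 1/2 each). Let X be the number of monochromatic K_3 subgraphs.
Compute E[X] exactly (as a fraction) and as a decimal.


Let X = Σ_S X_S over the C(39, 3) = 9139 subsets S of size 3, where X_S = 1 if the K_3 on S is monochromatic.
For a fixed S, the K_3 on S has C(3, 2) = 3 edges. P[all 3 edges red] = (1/2)^3, and likewise for blue, so P[monochromatic] = 2·(1/2)^3 = 2^{1 − 3} = 1/4.
By linearity of expectation: E[X] = C(39, 3) · 2^{1 − 3} = 9139 · 1/4 = 9139/4.
Numerically: E[X] ≈ 2284.7500.

E[X] = C(39,3)·2^(1−C(3,2)) = 9139/4 ≈ 2284.7500.


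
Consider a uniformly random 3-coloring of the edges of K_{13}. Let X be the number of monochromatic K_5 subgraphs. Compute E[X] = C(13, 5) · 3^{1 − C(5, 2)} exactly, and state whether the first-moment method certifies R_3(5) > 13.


E[X] = C(13, 5) · 3^{1 − 10} = 1287 · 3^{−9} = 1287/19683.
As a reduced fraction: E[X] = 143/2187 ≈ 0.065386.
Is E[X] < 1? YES.
Since E[X] < 1, there exists a 3-coloring of K_{13} with no monochromatic K_5; hence R_3(5) > 13.

E[X] = 143/2187 ≈ 0.065386; E[X] < 1, so R_3(5) > 13.


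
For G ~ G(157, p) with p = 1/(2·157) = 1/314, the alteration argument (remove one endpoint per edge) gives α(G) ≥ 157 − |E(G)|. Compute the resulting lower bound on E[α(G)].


E[|E(G)|] = C(157, 2)·p = 12246 · (1/314) = 39.
E[α(G)] ≥ n − E[|E(G)|] = 157 − 39 = 118.
Numerically: ≈ 118.000000.
(This is only a lower bound; the true E[α(G)] may be larger.)

E[α(G)] ≥ 118 ≈ 118.000000.


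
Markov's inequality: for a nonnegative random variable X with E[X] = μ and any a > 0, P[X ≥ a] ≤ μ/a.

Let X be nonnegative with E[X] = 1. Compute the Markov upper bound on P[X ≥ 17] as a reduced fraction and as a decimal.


μ = E[X] = 1, a = 17.
Markov: P[X ≥ 17] ≤ μ/a = (1)/17 = 1/17.
Numerically: ≈ 0.058824.
(Since a = 17 > μ = 1.000000, the bound 1/17 is < 1 and informative.)

P[X ≥ 17] ≤ 1/17 ≈ 0.058824.


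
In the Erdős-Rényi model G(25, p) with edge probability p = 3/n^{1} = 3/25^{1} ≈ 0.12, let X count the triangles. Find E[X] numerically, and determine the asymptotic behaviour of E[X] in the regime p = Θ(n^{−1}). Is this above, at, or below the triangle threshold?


Number of potential triangles: C(25, 3) = 2300.
Each occurs with probability p³ ≈ (0.12)³ ≈ 1.728000e-03.
By linearity: E[X] = C(25, 3)·p³ ≈ 2300 · 1.728000e-03 ≈ 3.9744.
Here α = 1, so p = 3/n is exactly at the triangle threshold p ~ 1/n. Asymptotically E[X] → c³/6 = 3³/6 = 9/2 ≈ 4.5000, a bounded constant. In this regime the triangle count is asymptotically Poisson(c³/6).

E[X] ≈ 3.9744; in regime p = Θ(1/n^{1}) E[X] stays bounded (at the triangle threshold p ~ 1/n).


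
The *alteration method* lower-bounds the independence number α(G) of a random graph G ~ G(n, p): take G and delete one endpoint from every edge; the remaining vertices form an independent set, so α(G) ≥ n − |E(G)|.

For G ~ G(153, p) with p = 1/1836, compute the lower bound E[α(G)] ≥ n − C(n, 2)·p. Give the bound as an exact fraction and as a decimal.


E[|E(G)|] = C(153, 2)·p = 11628 · (1/1836) = 19/3.
E[α(G)] ≥ n − E[|E(G)|] = 153 − 19/3 = 440/3.
Numerically: ≈ 146.6667.
(This is only a lower bound; the true E[α(G)] may be larger.)

E[α(G)] ≥ 440/3 ≈ 146.6667.


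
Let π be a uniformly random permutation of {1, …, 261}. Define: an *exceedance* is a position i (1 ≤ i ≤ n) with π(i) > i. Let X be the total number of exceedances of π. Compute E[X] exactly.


Write X = Σ_{i=1}^{261} X_i, where X_i = 1_{π(i) > i}.
For each fixed i, π(i) is uniform over {1, …, 261} (marginal of a uniform permutation), so P[π(i) > i] = (n − i)/n. Summing: Σ_{i=1}^{261} (n − i)/n = (0 + 1 + … + 260)/261 = 261(261 − 1)/(2·261) = (261 − 1)/2.
Hence E[X] = Σ_{i=1}^{261} (261 − i)/261 = 130 ≈ 130.000.

E[X] = 130 = 130.000.


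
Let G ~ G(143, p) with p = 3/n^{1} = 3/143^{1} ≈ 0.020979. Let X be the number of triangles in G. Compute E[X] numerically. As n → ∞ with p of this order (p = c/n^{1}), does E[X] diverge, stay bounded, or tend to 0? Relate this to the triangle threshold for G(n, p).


Number of potential triangles: C(143, 3) = 477191.
Each occurs with probability p³ ≈ (0.020979)³ ≈ 9.2332725e-06.
By linearity: E[X] = C(143, 3)·p³ ≈ 477191 · 9.2332725e-06 ≈ 4.40603.
Here α = 1, so p = 3/n is exactly at the triangle threshold p ~ 1/n. Asymptotically E[X] → c³/6 = 3³/6 = 9/2 ≈ 4.50000, a bounded constant. In this regime the triangle count is asymptotically Poisson(c³/6).

E[X] ≈ 4.40603; in regime p = Θ(1/n^{1}) E[X] stays bounded (at the triangle threshold p ~ 1/n).


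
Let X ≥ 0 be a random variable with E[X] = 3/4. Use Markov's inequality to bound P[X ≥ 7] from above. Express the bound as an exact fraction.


μ = E[X] = 3/4, a = 7.
Markov: P[X ≥ 7] ≤ μ/a = (3/4)/7 = 3/28.
Numerically: ≈ 0.107143.
(Since a = 7 > μ = 0.750000, the bound 3/28 is < 1 and informative.)

P[X ≥ 7] ≤ 3/28 ≈ 0.107143.


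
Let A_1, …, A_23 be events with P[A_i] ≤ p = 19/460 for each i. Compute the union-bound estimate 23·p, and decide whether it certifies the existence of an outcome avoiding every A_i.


Union bound: P[∪_{i=1}^{23} A_i] ≤ Σ_i P[A_i] ≤ 23·p = 23·(19/460) = 19/20.
Numerically: 19/20 ≈ 0.9500.
Is 19/20 < 1? YES.
Since P[∪ A_i] ≤ 19/20 < 1, the complement has P[∩ A_i^c] ≥ 1 − 19/20 = 1/20 > 0, so some outcome avoids every A_i.

23·p = 19/20 ≈ 0.9500; existence CERTIFIED by the union bound.


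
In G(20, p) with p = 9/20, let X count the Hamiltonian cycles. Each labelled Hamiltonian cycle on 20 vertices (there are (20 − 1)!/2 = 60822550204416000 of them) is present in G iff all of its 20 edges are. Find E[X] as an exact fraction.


K_20 has (20 − 1)!/2 = 60822550204416000 labelled Hamiltonian cycles.
For each such Hamiltonian cycle H, let X_H = 1 if all 20 edges of H are present in G. Then P[X_H = 1] = p^{20} = (9/20)^{20} = 12157665459056928801/104857600000000000000000000.
Summing the indicators: E[X] = Σ_H E[X_H] = 60822550204416000 · p^{20} = 60822550204416000 · 12157665459056928801/104857600000000000000000000 = 180532279724605553545860280221/25600000000000000000.
Numerically: E[X] ≈ 7.05e+09.

E[X] = 60822550204416000 · (9/20)^{20} = 180532279724605553545860280221/25600000000000000000 ≈ 7.05e+09.


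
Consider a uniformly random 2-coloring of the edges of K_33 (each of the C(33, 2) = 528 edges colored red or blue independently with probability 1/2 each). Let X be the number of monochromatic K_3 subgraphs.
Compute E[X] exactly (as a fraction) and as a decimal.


Let X = Σ_S X_S over the C(33, 3) = 5456 subsets S of size 3, where X_S = 1 if the K_3 on S is monochromatic.
For a fixed S, the K_3 on S has C(3, 2) = 3 edges. P[all 3 edges red] = (1/2)^3, and likewise for blue, so P[monochromatic] = 2·(1/2)^3 = 2^{1 − 3} = 1/4.
By linearity: E[X] = C(33, 3) · 2^{1 − 3} = 5456 · 1/4 = 1364.
Numerically: E[X] ≈ 1364.00000.

E[X] = C(33,3)·2^(1−C(3,2)) = 1364 ≈ 1364.00000.


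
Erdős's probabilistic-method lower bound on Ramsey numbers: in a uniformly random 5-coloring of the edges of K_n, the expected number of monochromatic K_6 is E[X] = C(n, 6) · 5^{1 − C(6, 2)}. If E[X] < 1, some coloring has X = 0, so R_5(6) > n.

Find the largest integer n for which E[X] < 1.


We need C(n, 6) · 5^{1 − 15} < 1, i.e. C(n, 6) < 5^{15 − 1} = 6103515625.
Check values of n near the boundary:
  n = 125: C(125, 6) = 4690625500; 4690625500 < 6103515625? YES
  n = 126: C(126, 6) = 4925156775; 4925156775 < 6103515625? YES
  n = 127: C(127, 6) = 5169379425; 5169379425 < 6103515625? YES
  n = 128: C(128, 6) = 5423611200; 5423611200 < 6103515625? YES
  n = 129: C(129, 6) = 5688177600; 5688177600 < 6103515625? YES
  n = 130: C(130, 6) = 5963412000; 5963412000 < 6103515625? YES
  n = 131: C(131, 6) = 6249655776; 6249655776 < 6103515625? NO
  n = 132: C(132, 6) = 6547258432; 6547258432 < 6103515625? NO
  n = 133: C(133, 6) = 6856577728; 6856577728 < 6103515625? NO
The largest n with C(n, 6) < 6103515625 is n = 130 (where E[X] = 47707296/48828125 ≈ 0.9770454). Hence R_5(6) > 130, i.e. R_5(6) ≥ 131.

Largest n = 130; hence R_5(6) > 130.


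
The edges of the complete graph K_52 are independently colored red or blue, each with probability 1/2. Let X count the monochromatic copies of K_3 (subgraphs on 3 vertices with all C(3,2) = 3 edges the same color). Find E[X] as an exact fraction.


Let X = Σ_S X_S over the C(52, 3) = 22100 subsets S of size 3, where X_S = 1 if the K_3 on S is monochromatic.
For a fixed S, the K_3 on S has C(3, 2) = 3 edges. P[all 3 edges red] = (1/2)^3, and likewise for blue, so P[monochromatic] = 2·(1/2)^3 = 2^{1 − 3} = 1/4.
By linearity of expectation: E[X] = C(52, 3) · 2^{1 − 3} = 22100 · 1/4 = 5525.
Numerically: E[X] ≈ 5525.000.

E[X] = C(52,3)·2^(1−C(3,2)) = 5525 ≈ 5525.000.


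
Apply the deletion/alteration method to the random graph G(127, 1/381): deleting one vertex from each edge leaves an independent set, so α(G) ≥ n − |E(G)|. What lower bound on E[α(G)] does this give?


E[|E(G)|] = C(127, 2)·p = 8001 · (1/381) = 21.
E[α(G)] ≥ n − E[|E(G)|] = 127 − 21 = 106.
Numerically: ≈ 106.000.
(This is only a lower bound; the true E[α(G)] may be larger.)

E[α(G)] ≥ 106 ≈ 106.000.


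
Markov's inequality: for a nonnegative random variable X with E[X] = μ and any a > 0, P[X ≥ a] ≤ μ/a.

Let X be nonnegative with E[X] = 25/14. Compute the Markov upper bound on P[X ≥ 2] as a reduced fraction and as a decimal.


μ = E[X] = 25/14, a = 2.
Markov: P[X ≥ 2] ≤ μ/a = (25/14)/2 = 25/28.
Numerically: ≈ 0.892857.
(Since a = 2 > μ = 1.785714, the bound 25/28 is < 1 and informative.)

P[X ≥ 2] ≤ 25/28 ≈ 0.892857.


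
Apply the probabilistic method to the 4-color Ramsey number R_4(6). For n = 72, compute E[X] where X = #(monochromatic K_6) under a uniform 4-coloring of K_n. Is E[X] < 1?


E[X] = C(72, 6) · 4^{1 − 15} = 156238908 · 4^{−14} = 156238908/268435456.
As a reduced fraction: E[X] = 39059727/67108864 ≈ 0.582035.
Is E[X] < 1? YES.
Since E[X] < 1, there exists a 4-coloring of K_{72} with no monochromatic K_6; hence R_4(6) > 72.

E[X] = 39059727/67108864 ≈ 0.582035; E[X] < 1, so R_4(6) > 72.


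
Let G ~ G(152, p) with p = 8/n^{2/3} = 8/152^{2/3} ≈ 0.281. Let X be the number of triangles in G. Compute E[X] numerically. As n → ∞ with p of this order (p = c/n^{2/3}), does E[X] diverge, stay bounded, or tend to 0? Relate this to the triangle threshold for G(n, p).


Number of potential triangles: C(152, 3) = 573800.
Each occurs with probability p³ ≈ (0.281)³ ≈ 2.21607e-02.
By linearity: E[X] = C(152, 3)·p³ ≈ 573800 · 2.21607e-02 ≈ 12715.789.
Since α = 2/3 < 1, p = c/n^{2/3} ≫ 1/n is above the triangle threshold p ~ 1/n. Asymptotically E[X] ~ (c³/6)·n^{3(1−α)} = (8³/6)·n^{1} → ∞; triangles are abundant w.h.p.

E[X] ≈ 12715.789; in regime p = Θ(1/n^{2/3}) E[X] diverges (above the triangle threshold p ~ 1/n).


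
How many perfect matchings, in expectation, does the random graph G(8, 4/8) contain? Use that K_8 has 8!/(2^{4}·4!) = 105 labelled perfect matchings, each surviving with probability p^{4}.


K_8 has 8!/(2^{4}·4!) = 105 labelled perfect matchings.
For each such perfect matching H, let X_H = 1 if all 4 edges of H are present in G. Then P[X_H = 1] = p^{4} = (1/2)^{4} = 1/16.
By linearity of expectation: E[X] = Σ_H E[X_H] = 105 · p^{4} = 105 · 1/16 = 105/16.
Numerically: E[X] ≈ 6.5625.

E[X] = 105 · (1/2)^{4} = 105/16 ≈ 6.5625.


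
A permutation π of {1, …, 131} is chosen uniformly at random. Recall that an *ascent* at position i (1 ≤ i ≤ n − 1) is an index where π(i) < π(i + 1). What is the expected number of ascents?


Write X = Σ X_I over i = 1, …, 130, with X_I the indicator of one ascent.
There are 130 indicators.
For each fixed i, the pair (π(i), π(i+1)) is a uniformly random ordered pair of distinct values from {1, …, 131}; by symmetry P[π(i) < π(i+1)] = 1/2.
By linearity: E[X] = 130 · (1/2) = (131 − 1) · (1/2) = 65 ≈ 65.000000.

E[X] = 65 = 65.000000.


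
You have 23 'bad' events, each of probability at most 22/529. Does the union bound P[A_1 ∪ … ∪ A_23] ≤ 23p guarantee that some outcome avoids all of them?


Union bound: P[∪_{i=1}^{23} A_i] ≤ Σ_i P[A_i] ≤ 23·p = 23·(22/529) = 22/23.
Numerically: 22/23 ≈ 0.957.
Is 22/23 < 1? YES.
Since P[∪ A_i] ≤ 22/23 < 1, the complement has P[∩ A_i^c] ≥ 1 − 22/23 = 1/23 > 0, so some outcome avoids every A_i.

23·p = 22/23 ≈ 0.957; existence CERTIFIED by the union bound.


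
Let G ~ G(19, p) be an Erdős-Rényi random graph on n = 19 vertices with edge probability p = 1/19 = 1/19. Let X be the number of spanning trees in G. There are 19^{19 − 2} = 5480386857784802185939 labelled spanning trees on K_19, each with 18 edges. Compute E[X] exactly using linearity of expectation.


K_19 has 19^{19 − 2} = 5480386857784802185939 labelled spanning trees.
For each such spanning tree H, let X_H = 1 if all 18 edges of H are present in G. Then P[X_H = 1] = p^{18} = (1/19)^{18} = 1/104127350297911241532841.
By linearity of expectation: E[X] = Σ_H E[X_H] = 5480386857784802185939 · p^{18} = 5480386857784802185939 · 1/104127350297911241532841 = 1/19.
Numerically: E[X] ≈ 0.052632.

E[X] = 5480386857784802185939 · (1/19)^{18} = 1/19 ≈ 0.052632.


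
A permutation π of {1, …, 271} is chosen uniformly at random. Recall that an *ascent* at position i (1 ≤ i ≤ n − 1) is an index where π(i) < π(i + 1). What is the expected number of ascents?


Write X = Σ X_I over i = 1, …, 270, with X_I the indicator of one ascent.
There are 270 indicators.
For each fixed i, the pair (π(i), π(i+1)) is a uniformly random ordered pair of distinct values from {1, …, 271}; by symmetry P[π(i) < π(i+1)] = 1/2.
By linearity: E[X] = 270 · (1/2) = (271 − 1) · (1/2) = 135 ≈ 135.00000.

E[X] = 135 = 135.00000.


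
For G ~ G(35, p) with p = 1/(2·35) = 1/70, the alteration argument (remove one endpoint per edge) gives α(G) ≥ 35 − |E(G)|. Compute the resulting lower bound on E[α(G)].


E[|E(G)|] = C(35, 2)·p = 595 · (1/70) = 17/2.
E[α(G)] ≥ n − E[|E(G)|] = 35 − 17/2 = 53/2.
Numerically: ≈ 26.500.
(This is only a lower bound; the true E[α(G)] may be larger.)

E[α(G)] ≥ 53/2 ≈ 26.500.


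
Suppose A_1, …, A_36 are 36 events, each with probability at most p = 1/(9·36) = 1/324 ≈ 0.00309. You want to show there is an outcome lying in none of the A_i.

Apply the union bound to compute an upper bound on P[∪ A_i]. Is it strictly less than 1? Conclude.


Union bound: P[∪_{i=1}^{36} A_i] ≤ Σ_i P[A_i] ≤ 36·p = 36·(1/324) = 1/9.
Numerically: 1/9 ≈ 0.11111.
Is 1/9 < 1? YES.
Since P[∪ A_i] ≤ 1/9 < 1, the complement has P[∩ A_i^c] ≥ 1 − 1/9 = 8/9 > 0, so some outcome avoids every A_i.

36·p = 1/9 ≈ 0.11111; existence CERTIFIED by the union bound.


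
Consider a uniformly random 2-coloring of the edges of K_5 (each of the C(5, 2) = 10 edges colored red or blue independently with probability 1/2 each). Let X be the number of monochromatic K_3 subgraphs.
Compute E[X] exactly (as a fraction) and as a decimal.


Let X = Σ_S X_S over the C(5, 3) = 10 subsets S of size 3, where X_S = 1 if the K_3 on S is monochromatic.
For a fixed S, the K_3 on S has C(3, 2) = 3 edges. P[all 3 edges red] = (1/2)^3, and likewise for blue, so P[monochromatic] = 2·(1/2)^3 = 2^{1 − 3} = 1/4.
By linearity of expectation: E[X] = C(5, 3) · 2^{1 − 3} = 10 · 1/4 = 5/2.
Numerically: E[X] ≈ 2.50000.

E[X] = C(5,3)·2^(1−C(3,2)) = 5/2 ≈ 2.50000.


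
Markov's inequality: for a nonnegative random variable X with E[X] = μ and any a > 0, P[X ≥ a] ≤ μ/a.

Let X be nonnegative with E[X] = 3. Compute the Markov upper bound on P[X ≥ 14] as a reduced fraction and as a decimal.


μ = E[X] = 3, a = 14.
Markov: P[X ≥ 14] ≤ μ/a = (3)/14 = 3/14.
Numerically: ≈ 0.214.
(Since a = 14 > μ = 3.000, the bound 3/14 is < 1 and informative.)

P[X ≥ 14] ≤ 3/14 ≈ 0.214.


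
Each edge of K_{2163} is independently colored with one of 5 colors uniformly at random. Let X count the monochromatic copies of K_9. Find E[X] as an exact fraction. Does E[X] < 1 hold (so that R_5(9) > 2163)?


E[X] = C(2163, 9) · 5^{1 − 36} = 2808716806866462450348390 · 5^{−35} = 2808716806866462450348390/2910383045673370361328125.
As a reduced fraction: E[X] = 561743361373292490069678/582076609134674072265625 ≈ 0.96507.
Is E[X] < 1? YES.
Since E[X] < 1, there exists a 5-coloring of K_{2163} with no monochromatic K_9; hence R_5(9) > 2163.

E[X] = 561743361373292490069678/582076609134674072265625 ≈ 0.96507; E[X] < 1, so R_5(9) > 2163.


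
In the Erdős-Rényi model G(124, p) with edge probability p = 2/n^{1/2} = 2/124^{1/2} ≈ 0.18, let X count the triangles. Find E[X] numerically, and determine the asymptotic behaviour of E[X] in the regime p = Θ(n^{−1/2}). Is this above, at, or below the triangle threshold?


Number of potential triangles: C(124, 3) = 310124.
Each occurs with probability p³ ≈ (0.18)³ ≈ 5.79372e-03.
By linearity: E[X] = C(124, 3)·p³ ≈ 310124 · 5.79372e-03 ≈ 1796.771.
Since α = 1/2 < 1, p = c/n^{1/2} ≫ 1/n is above the triangle threshold p ~ 1/n. Asymptotically E[X] ~ (c³/6)·n^{3(1−α)} = (2³/6)·n^{1.5} → ∞; triangles are abundant w.h.p.

E[X] ≈ 1796.771; in regime p = Θ(1/n^{1/2}) E[X] diverges (above the triangle threshold p ~ 1/n).


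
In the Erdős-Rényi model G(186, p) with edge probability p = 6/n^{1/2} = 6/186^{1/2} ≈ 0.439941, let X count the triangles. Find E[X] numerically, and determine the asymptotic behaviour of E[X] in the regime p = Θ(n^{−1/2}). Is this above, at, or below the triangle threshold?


Number of potential triangles: C(186, 3) = 1055240.
Each occurs with probability p³ ≈ (0.439941)³ ≈ 8.51499378e-02.
By linearity: E[X] = C(186, 3)·p³ ≈ 1055240 · 8.51499378e-02 ≈ 89853.620316.
Since α = 1/2 < 1, p = c/n^{1/2} ≫ 1/n is above the triangle threshold p ~ 1/n. Asymptotically E[X] ~ (c³/6)·n^{3(1−α)} = (6³/6)·n^{1.5} → ∞; triangles are abundant w.h.p.

E[X] ≈ 89853.620316; in regime p = Θ(1/n^{1/2}) E[X] diverges (above the triangle threshold p ~ 1/n).


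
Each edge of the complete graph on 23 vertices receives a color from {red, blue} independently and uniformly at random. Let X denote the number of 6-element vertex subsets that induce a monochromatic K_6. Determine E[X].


Let X = Σ_S X_S over the C(23, 6) = 100947 subsets S of size 6, where X_S = 1 if the K_6 on S is monochromatic.
For a fixed S, the K_6 on S has C(6, 2) = 15 edges. P[all 15 edges red] = (1/2)^15, and likewise for blue, so P[monochromatic] = 2·(1/2)^15 = 2^{1 − 15} = 1/16384.
Summing: E[X] = C(23, 6) · 2^{1 − 15} = 100947 · 1/16384 = 100947/16384.
Numerically: E[X] ≈ 6.16132.

E[X] = C(23,6)·2^(1−C(6,2)) = 100947/16384 ≈ 6.16132.


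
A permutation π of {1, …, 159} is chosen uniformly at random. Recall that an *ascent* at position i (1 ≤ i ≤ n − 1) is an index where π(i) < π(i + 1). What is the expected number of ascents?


Write X = Σ X_I over i = 1, …, 158, with X_I the indicator of one ascent.
There are 158 indicators.
For each fixed i, the pair (π(i), π(i+1)) is a uniformly random ordered pair of distinct values from {1, …, 159}; by symmetry P[π(i) < π(i+1)] = 1/2.
By linearity: E[X] = 158 · (1/2) = (159 − 1) · (1/2) = 79 ≈ 79.00000.

E[X] = 79 = 79.00000.


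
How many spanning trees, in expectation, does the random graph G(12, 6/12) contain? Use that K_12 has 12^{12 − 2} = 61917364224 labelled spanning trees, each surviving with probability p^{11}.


K_12 has 12^{12 − 2} = 61917364224 labelled spanning trees.
For each such spanning tree H, let X_H = 1 if all 11 edges of H are present in G. Then P[X_H = 1] = p^{11} = (1/2)^{11} = 1/2048.
By linearity of expectation: E[X] = Σ_H E[X_H] = 61917364224 · p^{11} = 61917364224 · 1/2048 = 30233088.
Numerically: E[X] ≈ 3.02331e+07.

E[X] = 61917364224 · (1/2)^{11} = 30233088 ≈ 3.02331e+07.


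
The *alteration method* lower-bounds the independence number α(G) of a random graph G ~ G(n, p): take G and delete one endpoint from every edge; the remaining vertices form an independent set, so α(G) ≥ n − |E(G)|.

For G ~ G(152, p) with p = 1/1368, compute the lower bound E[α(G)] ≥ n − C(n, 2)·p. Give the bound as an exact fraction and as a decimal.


E[|E(G)|] = C(152, 2)·p = 11476 · (1/1368) = 151/18.
E[α(G)] ≥ n − E[|E(G)|] = 152 − 151/18 = 2585/18.
Numerically: ≈ 143.6111.
(This is only a lower bound; the true E[α(G)] may be larger.)

E[α(G)] ≥ 2585/18 ≈ 143.6111.


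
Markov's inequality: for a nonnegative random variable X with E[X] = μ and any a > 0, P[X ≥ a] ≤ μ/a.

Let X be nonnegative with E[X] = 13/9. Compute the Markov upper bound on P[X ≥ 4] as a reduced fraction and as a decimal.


μ = E[X] = 13/9, a = 4.
Markov: P[X ≥ 4] ≤ μ/a = (13/9)/4 = 13/36.
Numerically: ≈ 0.361111.
(Since a = 4 > μ = 1.444444, the bound 13/36 is < 1 and informative.)

P[X ≥ 4] ≤ 13/36 ≈ 0.361111.


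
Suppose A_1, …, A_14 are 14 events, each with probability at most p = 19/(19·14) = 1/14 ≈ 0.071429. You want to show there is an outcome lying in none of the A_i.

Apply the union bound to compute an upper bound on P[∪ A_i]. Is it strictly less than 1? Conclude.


Union bound: P[∪_{i=1}^{14} A_i] ≤ Σ_i P[A_i] ≤ 14·p = 14·(1/14) = 1.
Numerically: 1 ≈ 1.000000.
Is 1 < 1? NO.
Since the bound 1 is ≥ 1, the union bound is uninformative here; it does NOT by itself certify existence.

14·p = 1 ≈ 1.000000; existence NOT certified by the union bound.


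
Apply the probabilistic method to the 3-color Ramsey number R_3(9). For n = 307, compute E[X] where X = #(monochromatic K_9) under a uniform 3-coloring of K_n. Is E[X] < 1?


E[X] = C(307, 9) · 3^{1 − 36} = 59303278327292350 · 3^{−35} = 59303278327292350/50031545098999707.
As a reduced fraction: E[X] = 59303278327292350/50031545098999707 ≈ 1.185.
Is E[X] < 1? NO.
Since E[X] ≥ 1, the first-moment bound is inconclusive at n = 307; it does NOT by itself certify R_3(9) > 307.

E[X] = 59303278327292350/50031545098999707 ≈ 1.185; E[X] ≥ 1; first-moment method inconclusive here.


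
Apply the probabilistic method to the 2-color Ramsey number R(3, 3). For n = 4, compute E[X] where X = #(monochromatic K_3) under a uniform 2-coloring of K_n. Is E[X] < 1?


E[X] = C(4, 3) · 2^{1 − 3} = 4 · 2^{−2} = 4/4.
As a reduced fraction: E[X] = 1 ≈ 1.00000.
Is E[X] < 1? NO.
Since E[X] ≥ 1, the first-moment bound is inconclusive at n = 4; it does NOT by itself certify R(3, 3) > 4.

E[X] = 1 ≈ 1.00000; E[X] ≥ 1; first-moment method inconclusive here.


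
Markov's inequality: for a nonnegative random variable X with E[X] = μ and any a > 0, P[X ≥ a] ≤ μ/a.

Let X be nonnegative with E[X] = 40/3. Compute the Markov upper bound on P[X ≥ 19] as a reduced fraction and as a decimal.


μ = E[X] = 40/3, a = 19.
Markov: P[X ≥ 19] ≤ μ/a = (40/3)/19 = 40/57.
Numerically: ≈ 0.70175.
(Since a = 19 > μ = 13.33333, the bound 40/57 is < 1 and informative.)

P[X ≥ 19] ≤ 40/57 ≈ 0.70175.


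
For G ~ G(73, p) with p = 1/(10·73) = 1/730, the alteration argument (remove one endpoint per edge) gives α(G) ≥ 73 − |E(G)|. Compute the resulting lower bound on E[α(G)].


E[|E(G)|] = C(73, 2)·p = 2628 · (1/730) = 18/5.
E[α(G)] ≥ n − E[|E(G)|] = 73 − 18/5 = 347/5.
Numerically: ≈ 69.400.
(This is only a lower bound; the true E[α(G)] may be larger.)

E[α(G)] ≥ 347/5 ≈ 69.400.


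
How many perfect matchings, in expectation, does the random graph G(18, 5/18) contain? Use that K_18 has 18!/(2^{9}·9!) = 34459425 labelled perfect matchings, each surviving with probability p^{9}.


K_18 has 18!/(2^{9}·9!) = 34459425 labelled perfect matchings.
For each such perfect matching H, let X_H = 1 if all 9 edges of H are present in G. Then P[X_H = 1] = p^{9} = (5/18)^{9} = 1953125/198359290368.
By linearity of expectation: E[X] = Σ_H E[X_H] = 34459425 · p^{9} = 34459425 · 1953125/198359290368 = 830908203125/2448880128.
Numerically: E[X] ≈ 339.3.

E[X] = 34459425 · (5/18)^{9} = 830908203125/2448880128 ≈ 339.3.


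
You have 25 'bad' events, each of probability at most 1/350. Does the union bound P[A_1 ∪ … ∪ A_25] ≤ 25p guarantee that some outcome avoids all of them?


Union bound: P[∪_{i=1}^{25} A_i] ≤ Σ_i P[A_i] ≤ 25·p = 25·(1/350) = 1/14.
Numerically: 1/14 ≈ 0.071429.
Is 1/14 < 1? YES.
Since P[∪ A_i] ≤ 1/14 < 1, the complement has P[∩ A_i^c] ≥ 1 − 1/14 = 13/14 > 0, so some outcome avoids every A_i.

25·p = 1/14 ≈ 0.071429; existence CERTIFIED by the union bound.


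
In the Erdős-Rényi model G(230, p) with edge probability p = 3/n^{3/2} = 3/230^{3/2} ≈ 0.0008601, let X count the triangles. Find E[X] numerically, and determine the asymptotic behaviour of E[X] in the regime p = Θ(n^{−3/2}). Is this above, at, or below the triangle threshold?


Number of potential triangles: C(230, 3) = 2001460.
Each occurs with probability p³ ≈ (0.0008601)³ ≈ 6.361924e-10.
By linearity: E[X] = C(230, 3)·p³ ≈ 2001460 · 6.361924e-10 ≈ 0.0013.
Since α = 3/2 > 1, p = c/n^{3/2} = o(1/n) is below the triangle threshold p ~ 1/n. Asymptotically E[X] ~ (c³/6)·n^{3(1−α)} = (3³/6)·n^{-1.5} → 0, so by Markov's inequality G has no triangles w.h.p.

E[X] ≈ 0.0013; in regime p = Θ(1/n^{3/2}) E[X] tends to 0 (below the triangle threshold p ~ 1/n).


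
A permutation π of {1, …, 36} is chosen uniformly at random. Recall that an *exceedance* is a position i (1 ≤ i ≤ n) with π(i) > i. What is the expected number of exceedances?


Write X = Σ_{i=1}^{36} X_i, where X_i = 1_{π(i) > i}.
For each fixed i, π(i) is uniform over {1, …, 36} (marginal of a uniform permutation), so P[π(i) > i] = (n − i)/n. Summing: Σ_{i=1}^{36} (n − i)/n = (0 + 1 + … + 35)/36 = 36(36 − 1)/(2·36) = (36 − 1)/2.
Hence E[X] = Σ_{i=1}^{36} (36 − i)/36 = 35/2 ≈ 17.5000.

E[X] = 35/2 = 17.5000.


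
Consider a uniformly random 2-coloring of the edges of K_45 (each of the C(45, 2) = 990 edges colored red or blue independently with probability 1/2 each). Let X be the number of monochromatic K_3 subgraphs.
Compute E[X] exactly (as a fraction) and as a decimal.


Let X = Σ_S X_S over the C(45, 3) = 14190 subsets S of size 3, where X_S = 1 if the K_3 on S is monochromatic.
For a fixed S, the K_3 on S has C(3, 2) = 3 edges. P[all 3 edges red] = (1/2)^3, and likewise for blue, so P[monochromatic] = 2·(1/2)^3 = 2^{1 − 3} = 1/4.
By linearity of expectation: E[X] = C(45, 3) · 2^{1 − 3} = 14190 · 1/4 = 7095/2.
Numerically: E[X] ≈ 3547.50000.

E[X] = C(45,3)·2^(1−C(3,2)) = 7095/2 ≈ 3547.50000.


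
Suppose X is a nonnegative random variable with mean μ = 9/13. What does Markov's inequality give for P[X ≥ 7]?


μ = E[X] = 9/13, a = 7.
Markov: P[X ≥ 7] ≤ μ/a = (9/13)/7 = 9/91.
Numerically: ≈ 0.09890.
(Since a = 7 > μ = 0.69231, the bound 9/91 is < 1 and informative.)

P[X ≥ 7] ≤ 9/91 ≈ 0.09890.


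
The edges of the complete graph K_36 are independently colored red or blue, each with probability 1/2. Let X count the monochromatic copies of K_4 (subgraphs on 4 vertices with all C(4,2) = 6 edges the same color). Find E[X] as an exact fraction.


Let X = Σ_S X_S over the C(36, 4) = 58905 subsets S of size 4, where X_S = 1 if the K_4 on S is monochromatic.
For a fixed S, the K_4 on S has C(4, 2) = 6 edges. P[all 6 edges red] = (1/2)^6, and likewise for blue, so P[monochromatic] = 2·(1/2)^6 = 2^{1 − 6} = 1/32.
By linearity of expectation: E[X] = C(36, 4) · 2^{1 − 6} = 58905 · 1/32 = 58905/32.
Numerically: E[X] ≈ 1840.78125.

E[X] = C(36,4)·2^(1−C(4,2)) = 58905/32 ≈ 1840.78125.


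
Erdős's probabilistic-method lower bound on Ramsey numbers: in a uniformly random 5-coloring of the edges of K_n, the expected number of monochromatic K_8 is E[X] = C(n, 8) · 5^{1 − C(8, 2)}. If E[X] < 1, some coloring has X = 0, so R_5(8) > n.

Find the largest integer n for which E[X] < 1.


We need C(n, 8) · 5^{1 − 28} < 1, i.e. C(n, 8) < 5^{28 − 1} = 7450580596923828125.
Check values of n near the boundary:
  n = 862: C(862, 8) = 7317951015318931845; 7317951015318931845 < 7450580596923828125? YES
  n = 863: C(863, 8) = 7386423071602617757; 7386423071602617757 < 7450580596923828125? YES
  n = 864: C(864, 8) = 7455455062926006708; 7455455062926006708 < 7450580596923828125? NO
  n = 865: C(865, 8) = 7525050909487743060; 7525050909487743060 < 7450580596923828125? NO
  n = 866: C(866, 8) = 7595214554331451620; 7595214554331451620 < 7450580596923828125? NO
The largest n with C(n, 8) < 7450580596923828125 is n = 863 (where E[X] = 7386423071602617757/7450580596923828125 ≈ 0.991389). Hence R_5(8) > 863, i.e. R_5(8) ≥ 864.

Largest n = 863; hence R_5(8) > 863.
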